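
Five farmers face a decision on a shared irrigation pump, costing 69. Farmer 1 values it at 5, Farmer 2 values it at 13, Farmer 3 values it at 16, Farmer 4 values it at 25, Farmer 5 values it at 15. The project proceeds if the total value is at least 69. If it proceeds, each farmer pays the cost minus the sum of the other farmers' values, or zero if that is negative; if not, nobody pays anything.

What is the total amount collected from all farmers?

49

Total value 74 ≥ cost 69, so it is built.
Farmer 1: others sum to 69; max(0, 69 - 69) = 0.
Farmer 2: others sum to 61; max(0, 69 - 61) = 8.
Farmer 3: others sum to 58; max(0, 69 - 58) = 11.
Farmer 4: others sum to 49; max(0, 69 - 49) = 20.
Farmer 5: others sum to 59; max(0, 69 - 59) = 10.
Total collected = 0 + 8 + 11 + 20 + 10 = 49.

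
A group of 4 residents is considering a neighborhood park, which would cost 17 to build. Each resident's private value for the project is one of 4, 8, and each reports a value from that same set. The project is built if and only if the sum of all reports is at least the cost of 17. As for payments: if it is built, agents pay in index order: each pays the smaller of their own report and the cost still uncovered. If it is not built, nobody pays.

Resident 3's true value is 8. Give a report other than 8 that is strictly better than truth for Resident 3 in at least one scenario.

Suppose Resident 1 reports 4, Resident 2 reports 4 and Resident 4 reports 8.
Report 8: project built, pays 8, utility 8 - 8 = 0.
Report 4: project built, pays 4, utility 8 - 4 = 4.
So reporting 4 beats truth here (4 > 0).

4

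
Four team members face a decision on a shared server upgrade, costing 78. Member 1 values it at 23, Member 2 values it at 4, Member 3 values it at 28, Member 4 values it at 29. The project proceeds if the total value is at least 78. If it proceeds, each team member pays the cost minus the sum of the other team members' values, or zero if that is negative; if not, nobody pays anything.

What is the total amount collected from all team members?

Total value 84 ≥ cost 78, so it is built.
Member 1: others sum to 61; max(0, 78 - 61) = 17.
Member 2: others sum to 80; max(0, 78 - 80) = 0.
Member 3: others sum to 56; max(0, 78 - 56) = 22.
Member 4: others sum to 55; max(0, 78 - 55) = 23.
Total collected = 17 + 0 + 22 + 23 = 62.

62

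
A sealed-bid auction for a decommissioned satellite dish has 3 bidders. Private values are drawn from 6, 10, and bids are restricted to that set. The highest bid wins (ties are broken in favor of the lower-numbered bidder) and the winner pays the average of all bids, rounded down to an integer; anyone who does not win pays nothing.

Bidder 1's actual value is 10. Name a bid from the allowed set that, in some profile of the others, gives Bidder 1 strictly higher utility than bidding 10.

Suppose Bidder 2 bids 6 and Bidder 3 bids 6.
Bid 10: wins, pays 7, utility 10 - 7 = 3.
Bid 6: wins, pays 6, utility 10 - 6 = 4.
So bidding 6 beats truth here (4 > 3).

6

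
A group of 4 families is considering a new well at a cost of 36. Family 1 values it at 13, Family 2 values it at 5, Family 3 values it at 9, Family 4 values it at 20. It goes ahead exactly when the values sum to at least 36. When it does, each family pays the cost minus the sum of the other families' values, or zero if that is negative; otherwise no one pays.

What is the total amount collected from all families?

Total value 47 ≥ cost 36, so it is built.
Family 1: others sum to 34; max(0, 36 - 34) = 2.
Family 2: others sum to 42; max(0, 36 - 42) = 0.
Family 3: others sum to 38; max(0, 36 - 38) = 0.
Family 4: others sum to 27; max(0, 36 - 27) = 9.
Total collected = 2 + 0 + 0 + 9 = 11.

11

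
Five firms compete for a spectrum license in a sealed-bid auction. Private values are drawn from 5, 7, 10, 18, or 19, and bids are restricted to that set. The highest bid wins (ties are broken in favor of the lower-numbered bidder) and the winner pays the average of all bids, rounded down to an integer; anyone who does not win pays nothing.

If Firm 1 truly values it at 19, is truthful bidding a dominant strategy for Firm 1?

No

Consider the case where Firm 2 bids 5, Firm 3 bids 5, Firm 4 bids 5 and Firm 5 bids 5.
Truthful bid 19: wins, pays 7, utility 19 - 7 = 12.
Bid 5 instead: wins, pays 5, utility 19 - 5 = 14.
Since 14 > 12, bidding 5 is strictly better here, so truthful bidding is not dominant.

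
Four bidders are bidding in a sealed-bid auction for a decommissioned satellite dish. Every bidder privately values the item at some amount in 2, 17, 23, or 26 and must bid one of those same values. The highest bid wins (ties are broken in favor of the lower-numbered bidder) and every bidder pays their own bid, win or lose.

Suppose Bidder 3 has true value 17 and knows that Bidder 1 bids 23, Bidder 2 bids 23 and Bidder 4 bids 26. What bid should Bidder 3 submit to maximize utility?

Bid 2: loses but pays 2, utility -2.
Bid 17: loses but pays 17, utility -17.
Bid 23: loses but pays 23, utility -23.
Bid 26: wins, pays 26, utility 17 - 26 = -9.
The best choice is 2 with utility -2.

2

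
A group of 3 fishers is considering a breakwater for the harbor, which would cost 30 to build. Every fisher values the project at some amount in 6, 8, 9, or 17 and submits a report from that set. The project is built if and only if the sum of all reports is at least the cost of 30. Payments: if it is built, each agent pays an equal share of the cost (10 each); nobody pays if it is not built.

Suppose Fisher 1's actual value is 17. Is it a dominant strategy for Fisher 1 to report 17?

Yes

Check each profile of the others' reports and compare truth against every alternative report.
Others report (6, 8): truth gives 7, best alternative gives 0.
Others report (6, 9): truth gives 7, best alternative gives 0.
Others report (8, 6): truth gives 7, best alternative gives 0.
Others report (8, 8): truth gives 7, best alternative gives 0.
Others report (8, 9): truth gives 7, best alternative gives 0.
Others report (9, 6): truth gives 7, best alternative gives 0.
(Remaining 10 profiles checked similarly; truth is weakly best in each.)
In every case the truthful report is at least as good as any alternative, so it is a dominant strategy.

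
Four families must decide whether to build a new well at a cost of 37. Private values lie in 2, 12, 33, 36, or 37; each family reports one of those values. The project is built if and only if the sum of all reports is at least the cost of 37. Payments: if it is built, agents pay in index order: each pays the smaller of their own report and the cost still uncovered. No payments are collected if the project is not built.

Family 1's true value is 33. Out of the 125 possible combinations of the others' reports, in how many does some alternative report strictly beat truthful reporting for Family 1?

121

Others report (2, 2, 33): truth gives 0; report 2 gives 31 > 0. Violating.
Others report (2, 2, 36): truth gives 0; report 2 gives 31 > 0. Violating.
Others report (2, 2, 37): truth gives 0; report 2 gives 31 > 0. Violating.
Others report (2, 12, 12): truth gives 0; report 12 gives 21 > 0. Violating.
Others report (2, 2, 2): truth gives 0; no alternative beats it.
Others report (2, 2, 12): truth gives 0; no alternative beats it.
(Checking all 125 profiles: 121 have a profitable deviation, 4 do not.)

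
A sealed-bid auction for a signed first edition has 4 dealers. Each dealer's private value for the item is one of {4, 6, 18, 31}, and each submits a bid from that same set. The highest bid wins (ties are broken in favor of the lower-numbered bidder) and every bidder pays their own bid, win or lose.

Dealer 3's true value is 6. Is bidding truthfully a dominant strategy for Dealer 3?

Consider the case where Dealer 1 bids 4, Dealer 2 bids 4 and Dealer 4 bids 18.
Truthful bid 6: loses but pays 6, utility -6.
Bid 4 instead: loses but pays 4, utility -4.
Since -4 > -6, bidding 4 is strictly better here, so truthful bidding is not dominant.

No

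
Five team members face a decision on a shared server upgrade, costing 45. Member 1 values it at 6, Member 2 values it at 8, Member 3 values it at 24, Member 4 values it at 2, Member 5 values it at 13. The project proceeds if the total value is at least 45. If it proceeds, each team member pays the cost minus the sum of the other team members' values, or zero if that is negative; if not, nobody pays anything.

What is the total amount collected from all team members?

Total value 53 ≥ cost 45, so it is built.
Member 1: others sum to 47; max(0, 45 - 47) = 0.
Member 2: others sum to 45; max(0, 45 - 45) = 0.
Member 3: others sum to 29; max(0, 45 - 29) = 16.
Member 4: others sum to 51; max(0, 45 - 51) = 0.
Member 5: others sum to 40; max(0, 45 - 40) = 5.
Total collected = 0 + 0 + 16 + 0 + 5 = 21.

21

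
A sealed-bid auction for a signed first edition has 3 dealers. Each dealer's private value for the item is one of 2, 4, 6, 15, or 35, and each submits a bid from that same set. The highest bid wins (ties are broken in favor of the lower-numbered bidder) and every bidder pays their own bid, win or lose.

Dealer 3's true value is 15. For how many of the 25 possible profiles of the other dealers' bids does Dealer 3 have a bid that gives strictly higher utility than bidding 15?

20

Others bid (2, 2): truth gives 0; bid 4 gives 11 > 0. Violating.
Others bid (2, 4): truth gives 0; bid 6 gives 9 > 0. Violating.
Others bid (2, 15): truth gives -15; bid 2 gives -2 > -15. Violating.
Others bid (2, 35): truth gives -15; bid 2 gives -2 > -15. Violating.
Others bid (2, 6): truth gives 0; no alternative beats it.
Others bid (4, 6): truth gives 0; no alternative beats it.
(Checking all 25 profiles: 20 have a profitable deviation, 5 do not.)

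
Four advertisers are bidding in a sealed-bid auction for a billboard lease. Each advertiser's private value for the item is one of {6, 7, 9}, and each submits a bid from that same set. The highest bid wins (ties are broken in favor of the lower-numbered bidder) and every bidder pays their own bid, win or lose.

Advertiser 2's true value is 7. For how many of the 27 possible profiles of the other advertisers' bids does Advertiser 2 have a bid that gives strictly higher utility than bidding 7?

Others bid (6, 6, 9): truth gives -7; bid 9 gives -2 > -7. Violating.
Others bid (6, 7, 9): truth gives -7; bid 9 gives -2 > -7. Violating.
Others bid (6, 9, 6): truth gives -7; bid 9 gives -2 > -7. Violating.
Others bid (6, 9, 7): truth gives -7; bid 9 gives -2 > -7. Violating.
Others bid (6, 6, 6): truth gives 0; no alternative beats it.
Others bid (6, 6, 7): truth gives 0; no alternative beats it.
(Checking all 27 profiles: 23 have a profitable deviation, 4 do not.)

23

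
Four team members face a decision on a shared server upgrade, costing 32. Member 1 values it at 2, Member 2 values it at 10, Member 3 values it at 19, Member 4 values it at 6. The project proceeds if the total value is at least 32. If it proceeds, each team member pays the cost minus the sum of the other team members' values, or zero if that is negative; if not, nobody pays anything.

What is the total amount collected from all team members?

Total value 37 ≥ cost 32, so it is built.
Member 1: others sum to 35; max(0, 32 - 35) = 0.
Member 2: others sum to 27; max(0, 32 - 27) = 5.
Member 3: others sum to 18; max(0, 32 - 18) = 14.
Member 4: others sum to 31; max(0, 32 - 31) = 1.
Total collected = 0 + 5 + 14 + 1 = 20.

20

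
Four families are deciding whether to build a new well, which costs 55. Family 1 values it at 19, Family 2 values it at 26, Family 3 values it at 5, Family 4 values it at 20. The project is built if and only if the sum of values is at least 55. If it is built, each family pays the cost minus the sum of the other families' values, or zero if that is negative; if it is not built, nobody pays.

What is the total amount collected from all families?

20

Total value 70 ≥ cost 55, so it is built.
Family 1: others sum to 51; max(0, 55 - 51) = 4.
Family 2: others sum to 44; max(0, 55 - 44) = 11.
Family 3: others sum to 65; max(0, 55 - 65) = 0.
Family 4: others sum to 50; max(0, 55 - 50) = 5.
Total collected = 4 + 11 + 0 + 5 = 20.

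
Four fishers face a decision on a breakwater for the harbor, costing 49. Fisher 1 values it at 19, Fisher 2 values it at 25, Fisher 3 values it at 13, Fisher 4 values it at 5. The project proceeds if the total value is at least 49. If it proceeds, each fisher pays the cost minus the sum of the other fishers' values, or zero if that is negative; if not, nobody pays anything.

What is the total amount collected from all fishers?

Total value 62 ≥ cost 49, so it is built.
Fisher 1: others sum to 43; max(0, 49 - 43) = 6.
Fisher 2: others sum to 37; max(0, 49 - 37) = 12.
Fisher 3: others sum to 49; max(0, 49 - 49) = 0.
Fisher 4: others sum to 57; max(0, 49 - 57) = 0.
Total collected = 6 + 12 + 0 + 0 = 18.

18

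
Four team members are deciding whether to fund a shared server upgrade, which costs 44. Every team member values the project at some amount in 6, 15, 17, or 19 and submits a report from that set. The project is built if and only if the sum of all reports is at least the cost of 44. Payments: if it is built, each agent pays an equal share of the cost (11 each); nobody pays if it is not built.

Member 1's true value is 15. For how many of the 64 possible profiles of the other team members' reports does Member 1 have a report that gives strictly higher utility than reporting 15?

3

Others report (6, 6, 15): truth gives 0; report 17 gives 4 > 0. Violating.
Others report (6, 15, 6): truth gives 0; report 17 gives 4 > 0. Violating.
Others report (15, 6, 6): truth gives 0; report 17 gives 4 > 0. Violating.
Others report (6, 6, 6): truth gives 0; no alternative beats it.
Others report (6, 6, 17): truth gives 4; no alternative beats it.
(Checking all 64 profiles: 3 have a profitable deviation, 61 do not.)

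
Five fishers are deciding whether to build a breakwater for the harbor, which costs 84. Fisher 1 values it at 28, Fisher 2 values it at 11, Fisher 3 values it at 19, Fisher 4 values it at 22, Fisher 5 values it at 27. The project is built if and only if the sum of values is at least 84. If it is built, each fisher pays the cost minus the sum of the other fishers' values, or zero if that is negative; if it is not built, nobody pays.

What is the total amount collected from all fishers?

Total value 107 ≥ cost 84, so it is built.
Fisher 1: others sum to 79; max(0, 84 - 79) = 5.
Fisher 2: others sum to 96; max(0, 84 - 96) = 0.
Fisher 3: others sum to 88; max(0, 84 - 88) = 0.
Fisher 4: others sum to 85; max(0, 84 - 85) = 0.
Fisher 5: others sum to 80; max(0, 84 - 80) = 4.
Total collected = 5 + 0 + 0 + 0 + 4 = 9.

9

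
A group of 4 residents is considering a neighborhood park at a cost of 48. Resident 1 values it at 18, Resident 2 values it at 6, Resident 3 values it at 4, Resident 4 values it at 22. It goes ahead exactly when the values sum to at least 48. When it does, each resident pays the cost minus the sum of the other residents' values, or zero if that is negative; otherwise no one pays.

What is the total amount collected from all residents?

42

Total value 50 ≥ cost 48, so it is built.
Resident 1: others sum to 32; max(0, 48 - 32) = 16.
Resident 2: others sum to 44; max(0, 48 - 44) = 4.
Resident 3: others sum to 46; max(0, 48 - 46) = 2.
Resident 4: others sum to 28; max(0, 48 - 28) = 20.
Total collected = 16 + 4 + 2 + 20 = 42.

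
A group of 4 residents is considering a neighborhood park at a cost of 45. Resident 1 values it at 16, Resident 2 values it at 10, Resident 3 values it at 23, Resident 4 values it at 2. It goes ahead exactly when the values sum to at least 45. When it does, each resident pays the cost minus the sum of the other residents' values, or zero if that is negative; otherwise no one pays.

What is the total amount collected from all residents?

Total value 51 ≥ cost 45, so it is built.
Resident 1: others sum to 35; max(0, 45 - 35) = 10.
Resident 2: others sum to 41; max(0, 45 - 41) = 4.
Resident 3: others sum to 28; max(0, 45 - 28) = 17.
Resident 4: others sum to 49; max(0, 45 - 49) = 0.
Total collected = 10 + 4 + 17 + 0 = 31.

31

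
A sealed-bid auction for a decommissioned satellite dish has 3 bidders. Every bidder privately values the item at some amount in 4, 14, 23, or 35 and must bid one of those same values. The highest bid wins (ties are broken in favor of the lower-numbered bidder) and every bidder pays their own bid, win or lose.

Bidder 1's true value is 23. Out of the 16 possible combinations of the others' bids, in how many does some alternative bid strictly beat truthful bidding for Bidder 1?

Others bid (4, 4): truth gives 0; bid 4 gives 19 > 0. Violating.
Others bid (4, 14): truth gives 0; bid 14 gives 9 > 0. Violating.
Others bid (4, 35): truth gives -23; bid 4 gives -4 > -23. Violating.
Others bid (14, 4): truth gives 0; bid 14 gives 9 > 0. Violating.
Others bid (4, 23): truth gives 0; no alternative beats it.
Others bid (14, 23): truth gives 0; no alternative beats it.
(Checking all 16 profiles: 11 have a profitable deviation, 5 do not.)

11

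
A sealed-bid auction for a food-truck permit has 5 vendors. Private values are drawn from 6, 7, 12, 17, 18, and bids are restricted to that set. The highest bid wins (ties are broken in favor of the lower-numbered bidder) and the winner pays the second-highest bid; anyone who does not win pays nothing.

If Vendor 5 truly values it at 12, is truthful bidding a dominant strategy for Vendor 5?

Yes

Check each profile of the others' bids and compare truth against every alternative bid.
Others bid (6, 6, 6, 6): truth gives 6, best alternative gives 6.
Others bid (6, 6, 6, 7): truth gives 5, best alternative gives 5.
Others bid (6, 6, 7, 6): truth gives 5, best alternative gives 5.
Others bid (6, 6, 7, 7): truth gives 5, best alternative gives 5.
Others bid (6, 7, 6, 6): truth gives 5, best alternative gives 5.
Others bid (6, 7, 6, 7): truth gives 5, best alternative gives 5.
(Remaining 619 profiles checked similarly; truth is weakly best in each.)
In every case the truthful bid is at least as good as any alternative, so it is a dominant strategy.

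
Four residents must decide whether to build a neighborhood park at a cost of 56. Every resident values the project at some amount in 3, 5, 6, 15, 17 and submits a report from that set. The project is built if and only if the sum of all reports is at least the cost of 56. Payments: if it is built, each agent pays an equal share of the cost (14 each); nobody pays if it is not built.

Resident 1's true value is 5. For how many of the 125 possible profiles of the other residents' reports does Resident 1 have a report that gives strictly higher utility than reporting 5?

Others report (17, 17, 17): truth gives -9; report 3 gives 0 > -9. Violating.
Others report (3, 3, 3): truth gives 0; no alternative beats it.
Others report (3, 3, 5): truth gives 0; no alternative beats it.
(Checking all 125 profiles: 1 has a profitable deviation, 124 do not.)

1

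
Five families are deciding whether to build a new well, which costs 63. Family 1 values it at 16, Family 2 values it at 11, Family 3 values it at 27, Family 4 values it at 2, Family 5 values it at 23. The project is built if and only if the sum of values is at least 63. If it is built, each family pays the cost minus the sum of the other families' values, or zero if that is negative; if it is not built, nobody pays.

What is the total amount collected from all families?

Total value 79 ≥ cost 63, so it is built.
Family 1: others sum to 63; max(0, 63 - 63) = 0.
Family 2: others sum to 68; max(0, 63 - 68) = 0.
Family 3: others sum to 52; max(0, 63 - 52) = 11.
Family 4: others sum to 77; max(0, 63 - 77) = 0.
Family 5: others sum to 56; max(0, 63 - 56) = 7.
Total collected = 0 + 0 + 11 + 0 + 7 = 18.

18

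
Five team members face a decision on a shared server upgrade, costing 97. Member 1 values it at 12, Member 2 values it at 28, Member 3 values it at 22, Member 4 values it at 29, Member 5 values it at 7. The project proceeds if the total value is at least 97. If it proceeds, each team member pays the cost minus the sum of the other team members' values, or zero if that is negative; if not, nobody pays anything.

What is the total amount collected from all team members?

93

Total value 98 ≥ cost 97, so it is built.
Member 1: others sum to 86; max(0, 97 - 86) = 11.
Member 2: others sum to 70; max(0, 97 - 70) = 27.
Member 3: others sum to 76; max(0, 97 - 76) = 21.
Member 4: others sum to 69; max(0, 97 - 69) = 28.
Member 5: others sum to 91; max(0, 97 - 91) = 6.
Total collected = 11 + 27 + 21 + 28 + 6 = 93.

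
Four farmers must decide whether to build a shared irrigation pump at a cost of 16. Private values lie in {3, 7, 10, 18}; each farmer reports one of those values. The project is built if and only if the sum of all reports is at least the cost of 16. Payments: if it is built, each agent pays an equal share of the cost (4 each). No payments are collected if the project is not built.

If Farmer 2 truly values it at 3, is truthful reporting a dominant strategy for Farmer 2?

Check each profile of the others' reports and compare truth against every alternative report.
Others report (3, 3, 3): truth gives 0, best alternative gives -1.
Others report (3, 3, 7): truth gives -1, best alternative gives -1.
Others report (3, 3, 10): truth gives -1, best alternative gives -1.
Others report (3, 3, 18): truth gives -1, best alternative gives -1.
Others report (3, 7, 3): truth gives -1, best alternative gives -1.
Others report (3, 7, 7): truth gives -1, best alternative gives -1.
(Remaining 58 profiles checked similarly; truth is weakly best in each.)
In every case the truthful report is at least as good as any alternative, so it is a dominant strategy.

Yes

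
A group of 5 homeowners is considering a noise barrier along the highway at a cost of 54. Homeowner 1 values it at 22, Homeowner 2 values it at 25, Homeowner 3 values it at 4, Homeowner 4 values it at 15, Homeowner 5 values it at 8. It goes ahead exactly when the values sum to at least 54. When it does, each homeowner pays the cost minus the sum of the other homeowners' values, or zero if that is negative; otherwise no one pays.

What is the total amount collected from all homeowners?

Total value 74 ≥ cost 54, so it is built.
Homeowner 1: others sum to 52; max(0, 54 - 52) = 2.
Homeowner 2: others sum to 49; max(0, 54 - 49) = 5.
Homeowner 3: others sum to 70; max(0, 54 - 70) = 0.
Homeowner 4: others sum to 59; max(0, 54 - 59) = 0.
Homeowner 5: others sum to 66; max(0, 54 - 66) = 0.
Total collected = 2 + 5 + 0 + 0 + 0 = 7.

7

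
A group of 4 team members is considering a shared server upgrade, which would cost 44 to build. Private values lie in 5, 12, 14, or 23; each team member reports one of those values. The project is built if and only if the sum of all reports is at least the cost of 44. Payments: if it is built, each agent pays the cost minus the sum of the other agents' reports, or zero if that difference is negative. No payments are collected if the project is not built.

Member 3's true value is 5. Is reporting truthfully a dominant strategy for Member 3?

Yes

Check each profile of the others' reports and compare truth against every alternative report.
Others report (5, 5, 23): truth gives 0, best alternative gives -6.
Others report (5, 14, 14): truth gives 0, best alternative gives -6.
Others report (5, 23, 5): truth gives 0, best alternative gives -6.
Others report (14, 5, 14): truth gives 0, best alternative gives -6.
Others report (14, 14, 5): truth gives 0, best alternative gives -6.
Others report (23, 5, 5): truth gives 0, best alternative gives -6.
(Remaining 58 profiles checked similarly; truth is weakly best in each.)
In every case the truthful report is at least as good as any alternative, so it is a dominant strategy.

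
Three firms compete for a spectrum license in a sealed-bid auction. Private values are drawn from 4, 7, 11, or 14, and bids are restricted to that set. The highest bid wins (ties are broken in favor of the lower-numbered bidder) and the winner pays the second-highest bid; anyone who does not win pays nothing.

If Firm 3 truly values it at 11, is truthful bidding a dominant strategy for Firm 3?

Check each profile of the others' bids and compare truth against every alternative bid.
Others bid (4, 4): truth gives 7, best alternative gives 7.
Others bid (4, 7): truth gives 4, best alternative gives 4.
Others bid (7, 4): truth gives 4, best alternative gives 4.
Others bid (7, 7): truth gives 4, best alternative gives 4.
Others bid (4, 11): truth gives 0, best alternative gives 0.
Others bid (4, 14): truth gives 0, best alternative gives 0.
(Remaining 10 profiles checked similarly; truth is weakly best in each.)
In every case the truthful bid is at least as good as any alternative, so it is a dominant strategy.

Yes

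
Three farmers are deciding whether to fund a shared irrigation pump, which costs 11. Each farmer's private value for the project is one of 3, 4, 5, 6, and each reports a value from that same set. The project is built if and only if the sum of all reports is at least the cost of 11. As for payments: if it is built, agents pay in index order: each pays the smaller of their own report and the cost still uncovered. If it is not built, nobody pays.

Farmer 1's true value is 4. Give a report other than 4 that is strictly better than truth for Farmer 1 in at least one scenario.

Suppose Farmer 2 reports 3 and Farmer 3 reports 5.
Report 4: project built, pays 4, utility 4 - 4 = 0.
Report 3: project built, pays 3, utility 4 - 3 = 1.
So reporting 3 beats truth here (1 > 0).

3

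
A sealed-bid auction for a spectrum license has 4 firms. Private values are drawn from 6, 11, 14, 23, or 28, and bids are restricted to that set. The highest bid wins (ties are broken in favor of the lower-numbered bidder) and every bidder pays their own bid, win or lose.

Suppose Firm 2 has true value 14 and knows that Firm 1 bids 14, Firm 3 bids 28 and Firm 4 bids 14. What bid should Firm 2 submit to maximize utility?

Bid 6: loses but pays 6, utility -6.
Bid 11: loses but pays 11, utility -11.
Bid 14: loses but pays 14, utility -14.
Bid 23: loses but pays 23, utility -23.
Bid 28: wins, pays 28, utility 14 - 28 = -14.
The best choice is 6 with utility -6.

6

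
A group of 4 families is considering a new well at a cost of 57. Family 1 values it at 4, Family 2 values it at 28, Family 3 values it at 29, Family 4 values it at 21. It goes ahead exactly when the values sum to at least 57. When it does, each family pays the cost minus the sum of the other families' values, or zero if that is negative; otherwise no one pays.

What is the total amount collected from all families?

7

Total value 82 ≥ cost 57, so it is built.
Family 1: others sum to 78; max(0, 57 - 78) = 0.
Family 2: others sum to 54; max(0, 57 - 54) = 3.
Family 3: others sum to 53; max(0, 57 - 53) = 4.
Family 4: others sum to 61; max(0, 57 - 61) = 0.
Total collected = 0 + 3 + 4 + 0 = 7.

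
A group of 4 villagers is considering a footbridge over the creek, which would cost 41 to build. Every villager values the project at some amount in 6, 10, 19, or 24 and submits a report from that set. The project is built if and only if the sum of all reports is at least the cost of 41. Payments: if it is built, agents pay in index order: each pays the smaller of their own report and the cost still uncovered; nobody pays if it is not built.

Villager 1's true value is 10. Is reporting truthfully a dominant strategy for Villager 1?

No

Consider the case where Villager 2 reports 6, Villager 3 reports 6 and Villager 4 reports 24.
Truthful report 10: project built, pays 10, utility 10 - 10 = 0.
Report 6 instead: project built, pays 6, utility 10 - 6 = 4.
Since 4 > 0, reporting 6 is strictly better here, so truthful reporting is not dominant.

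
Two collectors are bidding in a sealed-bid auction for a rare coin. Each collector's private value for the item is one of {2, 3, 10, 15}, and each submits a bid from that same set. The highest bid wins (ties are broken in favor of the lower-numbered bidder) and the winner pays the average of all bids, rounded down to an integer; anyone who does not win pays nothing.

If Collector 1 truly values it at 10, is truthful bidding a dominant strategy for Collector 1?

No

Consider the case where Collector 2 bids 2.
Truthful bid 10: wins, pays 6, utility 10 - 6 = 4.
Bid 2 instead: wins, pays 2, utility 10 - 2 = 8.
Since 8 > 4, bidding 2 is strictly better here, so truthful bidding is not dominant.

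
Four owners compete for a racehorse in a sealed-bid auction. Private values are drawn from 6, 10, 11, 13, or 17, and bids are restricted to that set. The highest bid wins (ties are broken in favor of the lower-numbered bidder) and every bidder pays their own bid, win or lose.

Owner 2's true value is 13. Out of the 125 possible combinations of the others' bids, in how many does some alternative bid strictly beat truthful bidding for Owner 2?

Others bid (6, 6, 6): truth gives 0; bid 10 gives 3 > 0. Violating.
Others bid (6, 6, 10): truth gives 0; bid 10 gives 3 > 0. Violating.
Others bid (6, 6, 11): truth gives 0; bid 11 gives 2 > 0. Violating.
Others bid (6, 6, 17): truth gives -13; bid 17 gives -4 > -13. Violating.
Others bid (6, 6, 13): truth gives 0; no alternative beats it.
Others bid (6, 10, 13): truth gives 0; no alternative beats it.
(Checking all 125 profiles: 95 have a profitable deviation, 30 do not.)

95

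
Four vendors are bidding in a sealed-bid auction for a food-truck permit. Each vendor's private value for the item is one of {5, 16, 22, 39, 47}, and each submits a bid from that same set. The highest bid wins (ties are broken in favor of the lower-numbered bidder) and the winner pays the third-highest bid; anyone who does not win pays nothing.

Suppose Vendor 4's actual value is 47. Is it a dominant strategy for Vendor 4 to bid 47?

Check each profile of the others' bids and compare truth against every alternative bid.
Others bid (5, 5, 39): truth gives 42, best alternative gives 0.
Others bid (5, 39, 5): truth gives 42, best alternative gives 0.
Others bid (39, 5, 5): truth gives 42, best alternative gives 0.
Others bid (5, 16, 39): truth gives 31, best alternative gives 0.
Others bid (5, 39, 16): truth gives 31, best alternative gives 0.
Others bid (16, 5, 39): truth gives 31, best alternative gives 0.
(Remaining 119 profiles checked similarly; truth is weakly best in each.)
In every case the truthful bid is at least as good as any alternative, so it is a dominant strategy.

Yes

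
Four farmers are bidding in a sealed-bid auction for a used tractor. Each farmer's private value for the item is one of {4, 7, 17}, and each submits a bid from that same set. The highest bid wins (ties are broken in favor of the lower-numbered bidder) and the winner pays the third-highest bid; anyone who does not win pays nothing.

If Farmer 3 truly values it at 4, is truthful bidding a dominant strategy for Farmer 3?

Check each profile of the others' bids and compare truth against every alternative bid.
Others bid (4, 4, 4): truth gives 0, best alternative gives 0.
Others bid (4, 4, 7): truth gives 0, best alternative gives 0.
Others bid (4, 4, 17): truth gives 0, best alternative gives 0.
Others bid (4, 7, 4): truth gives 0, best alternative gives 0.
Others bid (4, 7, 7): truth gives 0, best alternative gives 0.
Others bid (4, 7, 17): truth gives 0, best alternative gives 0.
(Remaining 21 profiles checked similarly; truth is weakly best in each.)
In every case the truthful bid is at least as good as any alternative, so it is a dominant strategy.

Yes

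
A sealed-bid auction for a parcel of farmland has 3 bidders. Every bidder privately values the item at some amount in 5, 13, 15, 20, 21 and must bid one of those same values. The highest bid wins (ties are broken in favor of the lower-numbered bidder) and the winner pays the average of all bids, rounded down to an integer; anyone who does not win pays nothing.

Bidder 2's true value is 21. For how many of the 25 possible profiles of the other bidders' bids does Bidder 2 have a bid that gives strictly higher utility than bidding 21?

Others bid (5, 5): truth gives 11; bid 13 gives 14 > 11. Violating.
Others bid (5, 13): truth gives 8; bid 13 gives 11 > 8. Violating.
Others bid (5, 15): truth gives 8; bid 15 gives 10 > 8. Violating.
Others bid (13, 5): truth gives 8; bid 15 gives 10 > 8. Violating.
Others bid (5, 20): truth gives 6; no alternative beats it.
Others bid (5, 21): truth gives 6; no alternative beats it.
(Checking all 25 profiles: 8 have a profitable deviation, 17 do not.)

8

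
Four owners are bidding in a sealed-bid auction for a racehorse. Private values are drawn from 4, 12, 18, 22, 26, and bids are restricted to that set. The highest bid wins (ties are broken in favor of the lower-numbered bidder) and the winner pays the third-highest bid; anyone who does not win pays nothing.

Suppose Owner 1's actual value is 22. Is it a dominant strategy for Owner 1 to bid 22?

Consider the case where Owner 2 bids 4, Owner 3 bids 4 and Owner 4 bids 26.
Truthful bid 22: loses, pays 0, utility 0.
Bid 26 instead: wins, pays 4, utility 22 - 4 = 18.
Since 18 > 0, bidding 26 is strictly better here, so truthful bidding is not dominant.

No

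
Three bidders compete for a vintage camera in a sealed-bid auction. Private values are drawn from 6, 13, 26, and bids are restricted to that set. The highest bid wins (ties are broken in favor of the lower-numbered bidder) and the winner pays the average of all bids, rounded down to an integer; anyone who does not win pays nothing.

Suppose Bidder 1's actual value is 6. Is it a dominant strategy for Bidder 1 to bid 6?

Check each profile of the others' bids and compare truth against every alternative bid.
Others bid (13, 13): truth gives 0, best alternative gives -7.
Others bid (6, 13): truth gives 0, best alternative gives -4.
Others bid (13, 6): truth gives 0, best alternative gives -4.
Others bid (6, 6): truth gives 0, best alternative gives -2.
Others bid (6, 26): truth gives 0, best alternative gives 0.
Others bid (13, 26): truth gives 0, best alternative gives 0.
(Remaining 3 profiles checked similarly; truth is weakly best in each.)
In every case the truthful bid is at least as good as any alternative, so it is a dominant strategy.

Yes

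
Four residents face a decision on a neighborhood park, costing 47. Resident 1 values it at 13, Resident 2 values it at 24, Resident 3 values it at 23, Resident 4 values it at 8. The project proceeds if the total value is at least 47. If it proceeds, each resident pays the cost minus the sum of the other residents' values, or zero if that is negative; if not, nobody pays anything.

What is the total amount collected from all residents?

5

Total value 68 ≥ cost 47, so it is built.
Resident 1: others sum to 55; max(0, 47 - 55) = 0.
Resident 2: others sum to 44; max(0, 47 - 44) = 3.
Resident 3: others sum to 45; max(0, 47 - 45) = 2.
Resident 4: others sum to 60; max(0, 47 - 60) = 0.
Total collected = 0 + 3 + 2 + 0 = 5.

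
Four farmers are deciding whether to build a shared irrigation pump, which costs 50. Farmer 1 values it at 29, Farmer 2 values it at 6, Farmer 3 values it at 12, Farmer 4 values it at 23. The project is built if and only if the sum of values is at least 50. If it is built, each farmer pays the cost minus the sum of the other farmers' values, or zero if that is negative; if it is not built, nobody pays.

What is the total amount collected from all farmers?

Total value 70 ≥ cost 50, so it is built.
Farmer 1: others sum to 41; max(0, 50 - 41) = 9.
Farmer 2: others sum to 64; max(0, 50 - 64) = 0.
Farmer 3: others sum to 58; max(0, 50 - 58) = 0.
Farmer 4: others sum to 47; max(0, 50 - 47) = 3.
Total collected = 9 + 0 + 0 + 3 = 12.

12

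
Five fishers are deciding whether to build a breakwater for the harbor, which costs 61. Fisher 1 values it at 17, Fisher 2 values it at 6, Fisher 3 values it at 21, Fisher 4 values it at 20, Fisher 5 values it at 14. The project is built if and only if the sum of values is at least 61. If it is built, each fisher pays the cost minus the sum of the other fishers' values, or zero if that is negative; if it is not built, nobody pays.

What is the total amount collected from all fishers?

7

Total value 78 ≥ cost 61, so it is built.
Fisher 1: others sum to 61; max(0, 61 - 61) = 0.
Fisher 2: others sum to 72; max(0, 61 - 72) = 0.
Fisher 3: others sum to 57; max(0, 61 - 57) = 4.
Fisher 4: others sum to 58; max(0, 61 - 58) = 3.
Fisher 5: others sum to 64; max(0, 61 - 64) = 0.
Total collected = 0 + 0 + 4 + 3 + 0 = 7.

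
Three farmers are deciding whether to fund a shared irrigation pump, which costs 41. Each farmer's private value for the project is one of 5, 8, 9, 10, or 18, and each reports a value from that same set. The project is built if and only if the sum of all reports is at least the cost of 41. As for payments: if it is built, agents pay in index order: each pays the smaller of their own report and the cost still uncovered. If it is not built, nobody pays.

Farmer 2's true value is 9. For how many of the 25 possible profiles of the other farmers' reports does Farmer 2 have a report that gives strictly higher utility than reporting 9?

Others report (18, 18): truth gives 0; report 5 gives 4 > 0. Violating.
Others report (5, 5): truth gives 0; no alternative beats it.
Others report (5, 8): truth gives 0; no alternative beats it.
(Checking all 25 profiles: 1 has a profitable deviation, 24 do not.)

1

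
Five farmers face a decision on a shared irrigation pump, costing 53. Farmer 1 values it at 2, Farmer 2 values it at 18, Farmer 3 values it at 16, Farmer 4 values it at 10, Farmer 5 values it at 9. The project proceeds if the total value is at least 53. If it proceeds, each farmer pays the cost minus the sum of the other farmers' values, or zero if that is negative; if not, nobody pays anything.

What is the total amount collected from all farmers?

Total value 55 ≥ cost 53, so it is built.
Farmer 1: others sum to 53; max(0, 53 - 53) = 0.
Farmer 2: others sum to 37; max(0, 53 - 37) = 16.
Farmer 3: others sum to 39; max(0, 53 - 39) = 14.
Farmer 4: others sum to 45; max(0, 53 - 45) = 8.
Farmer 5: others sum to 46; max(0, 53 - 46) = 7.
Total collected = 0 + 16 + 14 + 8 + 7 = 45.

45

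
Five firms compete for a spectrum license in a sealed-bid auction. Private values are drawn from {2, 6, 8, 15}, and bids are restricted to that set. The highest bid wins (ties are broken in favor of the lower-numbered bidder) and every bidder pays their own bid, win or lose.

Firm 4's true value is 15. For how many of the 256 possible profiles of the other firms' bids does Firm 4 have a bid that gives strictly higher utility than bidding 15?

172

Others bid (2, 2, 2, 2): truth gives 0; bid 6 gives 9 > 0. Violating.
Others bid (2, 2, 2, 6): truth gives 0; bid 6 gives 9 > 0. Violating.
Others bid (2, 2, 2, 8): truth gives 0; bid 8 gives 7 > 0. Violating.
Others bid (2, 2, 6, 2): truth gives 0; bid 8 gives 7 > 0. Violating.
Others bid (2, 2, 2, 15): truth gives 0; no alternative beats it.
Others bid (2, 2, 6, 15): truth gives 0; no alternative beats it.
(Checking all 256 profiles: 172 have a profitable deviation, 84 do not.)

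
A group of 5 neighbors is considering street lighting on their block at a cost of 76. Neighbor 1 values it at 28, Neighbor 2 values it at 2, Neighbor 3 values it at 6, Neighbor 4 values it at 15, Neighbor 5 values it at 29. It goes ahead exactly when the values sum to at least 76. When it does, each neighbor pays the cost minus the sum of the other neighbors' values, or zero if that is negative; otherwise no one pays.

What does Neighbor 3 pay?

2

Total value 80 ≥ cost 76, so the project is built.
The other neighbors' values sum to 74.
Cost minus that sum is 76 - 74 = 2.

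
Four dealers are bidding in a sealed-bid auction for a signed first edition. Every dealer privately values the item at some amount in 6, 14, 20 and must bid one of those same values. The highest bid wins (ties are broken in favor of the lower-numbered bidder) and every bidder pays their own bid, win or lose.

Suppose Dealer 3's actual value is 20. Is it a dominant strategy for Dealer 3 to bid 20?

Consider the case where Dealer 1 bids 6, Dealer 2 bids 6 and Dealer 4 bids 6.
Truthful bid 20: wins, pays 20, utility 20 - 20 = 0.
Bid 14 instead: wins, pays 14, utility 20 - 14 = 6.
Since 6 > 0, bidding 14 is strictly better here, so truthful bidding is not dominant.

No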